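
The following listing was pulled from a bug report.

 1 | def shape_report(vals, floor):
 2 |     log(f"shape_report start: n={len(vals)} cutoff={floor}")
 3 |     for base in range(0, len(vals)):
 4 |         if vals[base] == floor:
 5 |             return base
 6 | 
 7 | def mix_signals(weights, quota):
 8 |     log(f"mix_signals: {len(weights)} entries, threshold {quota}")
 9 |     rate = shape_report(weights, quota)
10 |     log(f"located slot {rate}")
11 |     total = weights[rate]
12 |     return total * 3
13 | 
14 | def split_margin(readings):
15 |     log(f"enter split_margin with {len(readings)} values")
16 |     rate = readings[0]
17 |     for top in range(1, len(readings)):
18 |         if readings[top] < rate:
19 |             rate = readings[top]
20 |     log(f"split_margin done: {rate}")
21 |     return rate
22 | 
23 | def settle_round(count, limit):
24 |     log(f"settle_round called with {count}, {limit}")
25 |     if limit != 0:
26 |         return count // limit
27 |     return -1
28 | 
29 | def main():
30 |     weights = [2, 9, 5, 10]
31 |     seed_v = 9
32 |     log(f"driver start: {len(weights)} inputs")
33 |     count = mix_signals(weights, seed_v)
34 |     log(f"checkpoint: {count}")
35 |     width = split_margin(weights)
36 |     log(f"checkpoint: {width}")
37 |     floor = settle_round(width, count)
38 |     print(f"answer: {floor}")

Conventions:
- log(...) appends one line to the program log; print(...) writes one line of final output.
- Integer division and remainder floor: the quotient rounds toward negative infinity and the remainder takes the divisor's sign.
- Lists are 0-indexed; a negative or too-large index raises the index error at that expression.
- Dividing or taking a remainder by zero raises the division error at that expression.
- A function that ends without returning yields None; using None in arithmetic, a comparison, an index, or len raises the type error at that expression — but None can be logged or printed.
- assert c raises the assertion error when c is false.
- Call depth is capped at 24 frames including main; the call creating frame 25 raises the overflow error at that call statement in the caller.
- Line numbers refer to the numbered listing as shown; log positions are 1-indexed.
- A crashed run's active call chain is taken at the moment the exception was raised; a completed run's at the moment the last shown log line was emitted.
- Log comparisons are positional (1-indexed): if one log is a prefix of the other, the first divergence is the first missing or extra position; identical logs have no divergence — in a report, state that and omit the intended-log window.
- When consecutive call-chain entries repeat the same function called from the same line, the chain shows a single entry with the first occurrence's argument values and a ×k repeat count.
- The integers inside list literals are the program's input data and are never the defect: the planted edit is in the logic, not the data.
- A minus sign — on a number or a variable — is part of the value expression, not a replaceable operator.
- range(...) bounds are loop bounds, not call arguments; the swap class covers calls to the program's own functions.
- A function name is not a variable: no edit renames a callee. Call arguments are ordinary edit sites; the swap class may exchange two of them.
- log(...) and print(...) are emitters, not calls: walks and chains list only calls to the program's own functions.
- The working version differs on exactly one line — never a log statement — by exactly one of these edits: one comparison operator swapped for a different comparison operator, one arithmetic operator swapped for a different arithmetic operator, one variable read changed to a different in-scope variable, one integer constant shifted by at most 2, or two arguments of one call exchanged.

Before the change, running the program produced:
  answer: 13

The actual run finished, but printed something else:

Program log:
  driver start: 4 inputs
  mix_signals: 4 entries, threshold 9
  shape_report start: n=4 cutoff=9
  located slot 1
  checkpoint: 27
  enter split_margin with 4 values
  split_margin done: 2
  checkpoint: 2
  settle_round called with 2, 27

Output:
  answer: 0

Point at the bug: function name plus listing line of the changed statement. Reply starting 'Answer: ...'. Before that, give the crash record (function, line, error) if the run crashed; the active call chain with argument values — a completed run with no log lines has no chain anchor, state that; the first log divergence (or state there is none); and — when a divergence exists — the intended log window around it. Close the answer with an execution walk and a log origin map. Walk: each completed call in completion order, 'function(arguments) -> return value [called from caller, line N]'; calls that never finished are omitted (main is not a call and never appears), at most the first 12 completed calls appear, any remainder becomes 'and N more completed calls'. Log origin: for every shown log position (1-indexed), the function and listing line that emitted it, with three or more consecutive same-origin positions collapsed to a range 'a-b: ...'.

Answer: the defect is in main at line 37.
The tell: Log line 9 is where behavior first shows: 'settle_round called with 2, 27' appears instead of 'settle_round called with 27, 2'.
Call chain: main -> settle_round(2, 27) (called at line 37).
First divergence: position 9 — shown 'settle_round called with 2, 27', intended 'settle_round called with 27, 2'.
Intended log window:
  7: split_margin done: 2
  8: checkpoint: 2
  9: settle_round called with 27, 2
Execution walk:
  shape_report([2, 9, 5, 10], 9) -> 1  [called from mix_signals, line 9]
  mix_signals([2, 9, 5, 10], 9) -> 27  [called from main, line 33]
  split_margin([2, 9, 5, 10]) -> 2  [called from main, line 35]
  settle_round(2, 27) -> 0  [called from main, line 37]
Log origin:
  1: emitted by main (line 32)
  2: emitted by mix_signals (line 8)
  3: emitted by shape_report (line 2)
  4: emitted by mix_signals (line 10)
  5: emitted by main (line 34)
  6: emitted by split_margin (line 15)
  7: emitted by split_margin (line 20)
  8: emitted by main (line 36)
  9: emitted by settle_round (line 24)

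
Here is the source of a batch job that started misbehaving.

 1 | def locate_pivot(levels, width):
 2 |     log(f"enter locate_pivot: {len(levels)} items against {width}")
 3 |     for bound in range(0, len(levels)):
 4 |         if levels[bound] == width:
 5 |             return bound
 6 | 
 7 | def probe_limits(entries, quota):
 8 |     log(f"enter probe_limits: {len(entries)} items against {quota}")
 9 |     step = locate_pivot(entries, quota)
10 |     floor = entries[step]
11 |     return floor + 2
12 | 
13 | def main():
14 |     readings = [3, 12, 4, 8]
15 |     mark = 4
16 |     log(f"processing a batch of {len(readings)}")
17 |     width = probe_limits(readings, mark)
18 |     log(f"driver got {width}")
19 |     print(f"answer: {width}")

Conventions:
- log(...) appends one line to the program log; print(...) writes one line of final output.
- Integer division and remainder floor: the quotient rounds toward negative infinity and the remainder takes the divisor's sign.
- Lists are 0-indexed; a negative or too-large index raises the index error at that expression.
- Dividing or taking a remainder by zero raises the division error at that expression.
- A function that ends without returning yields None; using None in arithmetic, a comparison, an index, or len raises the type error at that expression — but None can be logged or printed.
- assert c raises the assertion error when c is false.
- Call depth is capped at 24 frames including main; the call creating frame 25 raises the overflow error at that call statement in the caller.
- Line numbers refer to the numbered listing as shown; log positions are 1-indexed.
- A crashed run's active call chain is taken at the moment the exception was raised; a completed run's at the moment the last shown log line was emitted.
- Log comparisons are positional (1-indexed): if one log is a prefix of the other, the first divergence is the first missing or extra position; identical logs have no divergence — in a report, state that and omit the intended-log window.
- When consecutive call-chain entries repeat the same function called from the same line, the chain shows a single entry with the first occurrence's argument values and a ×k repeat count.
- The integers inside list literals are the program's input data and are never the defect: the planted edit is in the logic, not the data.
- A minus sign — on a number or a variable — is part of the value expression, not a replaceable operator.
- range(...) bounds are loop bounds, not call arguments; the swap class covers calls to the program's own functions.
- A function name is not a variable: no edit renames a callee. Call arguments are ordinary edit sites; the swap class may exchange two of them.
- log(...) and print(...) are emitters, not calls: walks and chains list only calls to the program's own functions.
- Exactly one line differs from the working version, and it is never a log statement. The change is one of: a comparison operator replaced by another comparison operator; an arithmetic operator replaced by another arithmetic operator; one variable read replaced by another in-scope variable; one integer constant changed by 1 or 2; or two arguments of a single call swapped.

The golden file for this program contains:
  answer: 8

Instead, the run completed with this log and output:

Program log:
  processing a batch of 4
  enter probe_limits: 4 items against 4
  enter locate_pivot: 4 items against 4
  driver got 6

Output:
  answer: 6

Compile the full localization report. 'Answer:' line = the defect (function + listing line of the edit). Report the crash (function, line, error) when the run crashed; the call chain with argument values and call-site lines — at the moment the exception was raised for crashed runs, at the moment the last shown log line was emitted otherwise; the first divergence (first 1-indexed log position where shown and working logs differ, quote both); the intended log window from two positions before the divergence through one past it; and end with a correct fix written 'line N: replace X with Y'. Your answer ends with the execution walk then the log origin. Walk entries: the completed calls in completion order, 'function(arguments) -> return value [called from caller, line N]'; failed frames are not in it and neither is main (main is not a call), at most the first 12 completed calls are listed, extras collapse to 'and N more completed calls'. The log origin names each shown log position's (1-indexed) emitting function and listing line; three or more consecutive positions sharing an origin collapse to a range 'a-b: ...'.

Answer: the defect is in probe_limits at line 11.
Key fact: The earliest visible damage is log position 4 — 'driver got 6' rather than the intended 'driver got 8'.
Call chain: main.
First divergence: position 4; shown 'driver got 6' vs intended 'driver got 8'.
Intended log window:
  2: enter probe_limits: 4 items against 4
  3: enter locate_pivot: 4 items against 4
  4: driver got 8
Execution walk:
  locate_pivot([3, 12, 4, 8], 4) -> 2  [called from probe_limits, line 9]
  probe_limits([3, 12, 4, 8], 4) -> 6  [called from main, line 17]
Origin of each log line:
  1: from main, line 16
  2: from probe_limits, line 8
  3: from locate_pivot, line 2
  4: from main, line 18
A correct fix: line 11: replace `+` with `*`.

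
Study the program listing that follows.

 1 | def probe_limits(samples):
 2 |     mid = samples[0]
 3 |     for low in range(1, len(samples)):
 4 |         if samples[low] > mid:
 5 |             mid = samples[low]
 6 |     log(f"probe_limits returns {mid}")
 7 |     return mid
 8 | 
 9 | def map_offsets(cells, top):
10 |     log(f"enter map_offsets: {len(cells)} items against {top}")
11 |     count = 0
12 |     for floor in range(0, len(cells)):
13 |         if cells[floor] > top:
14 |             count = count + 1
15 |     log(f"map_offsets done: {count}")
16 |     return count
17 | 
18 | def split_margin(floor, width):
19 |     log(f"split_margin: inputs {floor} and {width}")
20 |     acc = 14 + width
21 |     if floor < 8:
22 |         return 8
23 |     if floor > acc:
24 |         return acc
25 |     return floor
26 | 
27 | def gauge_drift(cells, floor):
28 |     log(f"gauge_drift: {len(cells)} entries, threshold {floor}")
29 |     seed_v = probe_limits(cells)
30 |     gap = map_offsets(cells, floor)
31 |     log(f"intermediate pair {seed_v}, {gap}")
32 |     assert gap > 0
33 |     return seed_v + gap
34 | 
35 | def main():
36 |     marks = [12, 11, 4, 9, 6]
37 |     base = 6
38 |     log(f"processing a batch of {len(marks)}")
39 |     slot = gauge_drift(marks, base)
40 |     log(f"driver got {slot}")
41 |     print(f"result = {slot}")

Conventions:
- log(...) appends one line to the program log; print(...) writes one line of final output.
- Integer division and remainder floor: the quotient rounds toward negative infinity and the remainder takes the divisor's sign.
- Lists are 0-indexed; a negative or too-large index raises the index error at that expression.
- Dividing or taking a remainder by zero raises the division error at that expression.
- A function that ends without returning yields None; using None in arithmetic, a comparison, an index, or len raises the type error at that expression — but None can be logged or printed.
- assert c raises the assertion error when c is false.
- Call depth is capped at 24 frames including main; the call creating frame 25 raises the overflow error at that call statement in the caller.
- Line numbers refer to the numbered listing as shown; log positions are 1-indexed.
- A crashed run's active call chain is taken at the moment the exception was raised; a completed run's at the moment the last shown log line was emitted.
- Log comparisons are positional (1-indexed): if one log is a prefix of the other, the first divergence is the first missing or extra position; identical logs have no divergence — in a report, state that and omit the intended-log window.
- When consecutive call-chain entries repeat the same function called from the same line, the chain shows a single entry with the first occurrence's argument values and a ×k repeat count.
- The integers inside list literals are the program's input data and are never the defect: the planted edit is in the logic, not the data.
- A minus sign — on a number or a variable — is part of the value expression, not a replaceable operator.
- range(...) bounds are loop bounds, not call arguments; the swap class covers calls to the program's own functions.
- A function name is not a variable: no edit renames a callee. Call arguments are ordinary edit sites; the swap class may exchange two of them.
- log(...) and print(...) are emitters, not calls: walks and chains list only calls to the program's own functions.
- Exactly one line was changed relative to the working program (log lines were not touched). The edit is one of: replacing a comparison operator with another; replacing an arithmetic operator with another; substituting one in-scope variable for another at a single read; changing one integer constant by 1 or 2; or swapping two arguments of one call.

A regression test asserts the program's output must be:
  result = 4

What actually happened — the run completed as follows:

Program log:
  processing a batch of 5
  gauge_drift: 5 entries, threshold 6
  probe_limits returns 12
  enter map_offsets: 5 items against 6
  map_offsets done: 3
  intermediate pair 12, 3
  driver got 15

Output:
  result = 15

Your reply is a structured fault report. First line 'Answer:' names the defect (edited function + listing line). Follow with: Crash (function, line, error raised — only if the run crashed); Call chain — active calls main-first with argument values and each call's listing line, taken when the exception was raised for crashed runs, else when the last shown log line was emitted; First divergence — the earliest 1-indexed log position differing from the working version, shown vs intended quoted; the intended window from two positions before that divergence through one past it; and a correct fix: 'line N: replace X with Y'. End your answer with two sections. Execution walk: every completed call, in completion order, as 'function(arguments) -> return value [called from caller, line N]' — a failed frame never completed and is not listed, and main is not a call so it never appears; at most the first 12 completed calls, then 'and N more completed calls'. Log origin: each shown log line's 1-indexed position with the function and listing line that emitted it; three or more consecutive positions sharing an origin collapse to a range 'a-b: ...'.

Answer: the defect is in gauge_drift at line 33.
Core observation: At log position 7 the runs split — shown 'driver got 15', but the working version logs 'driver got 4'.
Call chain: main.
First divergence: position 7 — the shown line 'driver got 15' should read 'driver got 4'.
Intended log window:
  5: map_offsets done: 3
  6: intermediate pair 12, 3
  7: driver got 4
Execution walk:
  probe_limits([12, 11, 4, 9, 6]) -> 12  [called from gauge_drift, line 29]
  map_offsets([12, 11, 4, 9, 6], 6) -> 3  [called from gauge_drift, line 30]
  gauge_drift([12, 11, 4, 9, 6], 6) -> 15  [called from main, line 39]
Log origins:
  1: emitted by main (line 38)
  2: emitted by gauge_drift (line 28)
  3: emitted by probe_limits (line 6)
  4: emitted by map_offsets (line 10)
  5: emitted by map_offsets (line 15)
  6: emitted by gauge_drift (line 31)
  7: emitted by main (line 40)
A correct fix: line 33: replace `+` with `//`.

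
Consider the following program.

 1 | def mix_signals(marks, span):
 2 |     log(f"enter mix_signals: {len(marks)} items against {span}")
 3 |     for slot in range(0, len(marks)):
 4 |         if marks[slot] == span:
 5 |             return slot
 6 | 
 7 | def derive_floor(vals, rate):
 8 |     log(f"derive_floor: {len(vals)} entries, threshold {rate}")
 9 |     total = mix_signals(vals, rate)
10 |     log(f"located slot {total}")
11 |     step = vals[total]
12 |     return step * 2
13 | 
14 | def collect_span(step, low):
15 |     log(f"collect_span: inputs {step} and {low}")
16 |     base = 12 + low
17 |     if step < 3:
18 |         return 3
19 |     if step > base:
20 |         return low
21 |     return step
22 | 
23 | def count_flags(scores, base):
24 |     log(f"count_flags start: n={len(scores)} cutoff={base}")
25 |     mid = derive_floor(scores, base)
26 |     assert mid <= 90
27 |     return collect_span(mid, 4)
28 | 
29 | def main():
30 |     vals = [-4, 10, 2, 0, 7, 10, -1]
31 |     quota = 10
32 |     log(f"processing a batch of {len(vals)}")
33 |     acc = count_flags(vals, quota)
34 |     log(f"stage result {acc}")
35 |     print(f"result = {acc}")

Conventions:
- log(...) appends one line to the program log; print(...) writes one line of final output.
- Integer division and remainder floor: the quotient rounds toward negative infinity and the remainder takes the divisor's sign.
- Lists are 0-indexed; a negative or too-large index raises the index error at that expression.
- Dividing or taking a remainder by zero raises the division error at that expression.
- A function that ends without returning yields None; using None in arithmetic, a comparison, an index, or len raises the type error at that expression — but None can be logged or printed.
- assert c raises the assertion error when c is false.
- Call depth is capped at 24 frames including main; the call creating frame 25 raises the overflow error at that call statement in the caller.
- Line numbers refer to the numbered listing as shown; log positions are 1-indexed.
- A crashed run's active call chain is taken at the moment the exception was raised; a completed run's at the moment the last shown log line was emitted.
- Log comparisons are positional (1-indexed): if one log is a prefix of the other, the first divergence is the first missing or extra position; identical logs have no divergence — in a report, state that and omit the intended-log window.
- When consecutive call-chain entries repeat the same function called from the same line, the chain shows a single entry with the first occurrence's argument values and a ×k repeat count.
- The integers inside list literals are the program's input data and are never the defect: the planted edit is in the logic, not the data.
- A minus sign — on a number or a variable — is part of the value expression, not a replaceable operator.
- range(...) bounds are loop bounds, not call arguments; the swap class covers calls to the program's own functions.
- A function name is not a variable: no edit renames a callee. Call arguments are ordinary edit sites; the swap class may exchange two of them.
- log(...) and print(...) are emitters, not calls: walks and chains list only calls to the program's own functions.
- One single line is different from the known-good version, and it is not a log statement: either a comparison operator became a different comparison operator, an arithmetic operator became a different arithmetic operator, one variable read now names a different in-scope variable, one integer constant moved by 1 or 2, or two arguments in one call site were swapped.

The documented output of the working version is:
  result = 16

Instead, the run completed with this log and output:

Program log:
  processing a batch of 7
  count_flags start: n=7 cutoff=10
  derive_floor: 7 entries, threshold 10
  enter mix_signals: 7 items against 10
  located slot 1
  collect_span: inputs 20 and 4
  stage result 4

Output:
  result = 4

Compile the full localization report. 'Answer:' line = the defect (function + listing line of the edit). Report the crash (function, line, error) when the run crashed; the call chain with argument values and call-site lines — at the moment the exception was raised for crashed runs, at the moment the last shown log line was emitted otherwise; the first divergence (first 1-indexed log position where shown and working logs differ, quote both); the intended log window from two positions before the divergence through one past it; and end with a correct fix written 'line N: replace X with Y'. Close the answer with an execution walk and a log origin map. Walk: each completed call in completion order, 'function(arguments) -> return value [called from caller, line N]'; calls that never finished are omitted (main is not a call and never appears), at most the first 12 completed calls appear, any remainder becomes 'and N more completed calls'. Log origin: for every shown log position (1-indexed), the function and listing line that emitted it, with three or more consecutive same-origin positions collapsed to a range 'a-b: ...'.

Answer: the defect is in collect_span at line 20.
Key fact: The earliest visible damage is log position 7 — 'stage result 4' rather than the intended 'stage result 16'.
Call chain: main.
First divergence: at position 7 the run shows 'stage result 4' where the working version logs 'stage result 16'.
Intended log window:
  5: located slot 1
  6: collect_span: inputs 20 and 4
  7: stage result 16
Execution walk:
  mix_signals([-4, 10, 2, 0, 7, 10, -1], 10) -> 1  [called from derive_floor, line 9]
  derive_floor([-4, 10, 2, 0, 7, 10, -1], 10) -> 20  [called from count_flags, line 25]
  collect_span(20, 4) -> 4  [called from count_flags, line 27]
  count_flags([-4, 10, 2, 0, 7, 10, -1], 10) -> 4  [called from main, line 33]
Log origin:
  1: emitted by main (line 32)
  2: emitted by count_flags (line 24)
  3: emitted by derive_floor (line 8)
  4: emitted by mix_signals (line 2)
  5: emitted by derive_floor (line 10)
  6: emitted by collect_span (line 15)
  7: emitted by main (line 34)
A correct fix: line 20: replace `low` with `base`.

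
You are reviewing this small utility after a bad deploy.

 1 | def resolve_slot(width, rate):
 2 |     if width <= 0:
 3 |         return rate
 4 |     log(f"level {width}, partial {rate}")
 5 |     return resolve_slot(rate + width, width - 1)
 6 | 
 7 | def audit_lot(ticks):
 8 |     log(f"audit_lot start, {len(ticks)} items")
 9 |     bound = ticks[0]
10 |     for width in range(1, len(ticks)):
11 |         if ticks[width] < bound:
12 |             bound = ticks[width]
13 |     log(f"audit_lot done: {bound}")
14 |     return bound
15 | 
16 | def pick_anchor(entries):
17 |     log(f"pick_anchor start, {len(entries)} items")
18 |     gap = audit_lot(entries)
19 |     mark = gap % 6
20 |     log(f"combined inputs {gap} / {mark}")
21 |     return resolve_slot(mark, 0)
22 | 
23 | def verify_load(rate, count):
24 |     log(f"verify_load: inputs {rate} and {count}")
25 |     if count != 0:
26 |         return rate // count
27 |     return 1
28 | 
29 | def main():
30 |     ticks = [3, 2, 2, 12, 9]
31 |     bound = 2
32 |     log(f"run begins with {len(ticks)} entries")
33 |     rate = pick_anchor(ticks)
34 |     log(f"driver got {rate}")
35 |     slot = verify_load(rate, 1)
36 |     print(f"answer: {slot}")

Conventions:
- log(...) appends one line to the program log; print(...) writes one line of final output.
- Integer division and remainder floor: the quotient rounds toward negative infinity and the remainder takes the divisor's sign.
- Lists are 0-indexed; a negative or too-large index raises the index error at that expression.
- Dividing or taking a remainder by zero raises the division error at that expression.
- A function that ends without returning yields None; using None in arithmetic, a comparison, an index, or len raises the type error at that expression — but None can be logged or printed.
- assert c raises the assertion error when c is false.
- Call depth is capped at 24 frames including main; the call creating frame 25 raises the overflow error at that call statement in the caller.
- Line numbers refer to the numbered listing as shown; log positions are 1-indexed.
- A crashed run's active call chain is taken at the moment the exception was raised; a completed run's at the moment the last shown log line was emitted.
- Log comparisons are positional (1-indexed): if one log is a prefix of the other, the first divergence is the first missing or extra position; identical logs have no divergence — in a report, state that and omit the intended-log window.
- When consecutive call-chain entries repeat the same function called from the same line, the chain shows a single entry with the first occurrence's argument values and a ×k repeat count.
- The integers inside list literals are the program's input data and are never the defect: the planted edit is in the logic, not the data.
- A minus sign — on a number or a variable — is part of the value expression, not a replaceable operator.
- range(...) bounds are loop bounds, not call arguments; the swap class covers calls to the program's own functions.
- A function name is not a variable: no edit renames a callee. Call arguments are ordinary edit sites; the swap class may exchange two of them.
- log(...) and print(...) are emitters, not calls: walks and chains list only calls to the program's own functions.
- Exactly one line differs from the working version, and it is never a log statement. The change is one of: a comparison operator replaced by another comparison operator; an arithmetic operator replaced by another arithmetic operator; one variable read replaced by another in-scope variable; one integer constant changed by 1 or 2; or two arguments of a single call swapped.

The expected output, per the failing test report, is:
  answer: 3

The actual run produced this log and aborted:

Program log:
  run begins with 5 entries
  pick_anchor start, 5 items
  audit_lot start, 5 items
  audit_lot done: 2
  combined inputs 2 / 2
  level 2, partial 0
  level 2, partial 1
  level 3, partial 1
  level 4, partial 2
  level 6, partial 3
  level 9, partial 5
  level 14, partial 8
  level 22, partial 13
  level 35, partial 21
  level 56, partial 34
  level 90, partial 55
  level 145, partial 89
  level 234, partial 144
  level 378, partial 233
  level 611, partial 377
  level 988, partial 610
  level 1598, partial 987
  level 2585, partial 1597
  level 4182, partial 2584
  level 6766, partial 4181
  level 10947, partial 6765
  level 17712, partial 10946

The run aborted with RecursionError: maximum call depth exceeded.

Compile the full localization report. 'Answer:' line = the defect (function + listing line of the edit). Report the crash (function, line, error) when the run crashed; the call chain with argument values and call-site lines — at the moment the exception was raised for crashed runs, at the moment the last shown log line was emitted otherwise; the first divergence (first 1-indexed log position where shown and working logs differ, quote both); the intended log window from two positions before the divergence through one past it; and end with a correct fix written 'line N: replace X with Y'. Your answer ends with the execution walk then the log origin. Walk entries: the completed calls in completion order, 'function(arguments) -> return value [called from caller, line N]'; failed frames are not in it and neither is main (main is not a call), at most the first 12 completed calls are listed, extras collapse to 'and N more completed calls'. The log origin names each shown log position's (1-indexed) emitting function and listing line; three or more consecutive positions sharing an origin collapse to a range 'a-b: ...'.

Answer: the defect is in resolve_slot at line 5.
Core observation: At log position 7 the runs split — shown 'level 2, partial 1', but the working version logs 'level 1, partial 2'.
Crash: resolve_slot, line 5, RecursionError.
Call chain: main -> pick_anchor([3, 2, 2, 12, 9]) (called at line 33) -> resolve_slot(2, 0) (called at line 21) -> resolve_slot(2, 1) (called at line 5) ×21.
First divergence: at position 7 the run shows 'level 2, partial 1' where the working version logs 'level 1, partial 2'.
Intended log window:
  5: combined inputs 2 / 2
  6: level 2, partial 0
  7: level 1, partial 2
  8: driver got 3
Execution walk:
  audit_lot([3, 2, 2, 12, 9]) -> 2  [called from pick_anchor, line 18]
Log line origins:
  1: logged in main at line 32
  2: logged in pick_anchor at line 17
  3: logged in audit_lot at line 8
  4: logged in audit_lot at line 13
  5: logged in pick_anchor at line 20
  6-27: logged in resolve_slot at line 4
A correct fix: line 5: replace `resolve_slot(rate + width, width - 1)` with `resolve_slot(width - 1, rate + width)`.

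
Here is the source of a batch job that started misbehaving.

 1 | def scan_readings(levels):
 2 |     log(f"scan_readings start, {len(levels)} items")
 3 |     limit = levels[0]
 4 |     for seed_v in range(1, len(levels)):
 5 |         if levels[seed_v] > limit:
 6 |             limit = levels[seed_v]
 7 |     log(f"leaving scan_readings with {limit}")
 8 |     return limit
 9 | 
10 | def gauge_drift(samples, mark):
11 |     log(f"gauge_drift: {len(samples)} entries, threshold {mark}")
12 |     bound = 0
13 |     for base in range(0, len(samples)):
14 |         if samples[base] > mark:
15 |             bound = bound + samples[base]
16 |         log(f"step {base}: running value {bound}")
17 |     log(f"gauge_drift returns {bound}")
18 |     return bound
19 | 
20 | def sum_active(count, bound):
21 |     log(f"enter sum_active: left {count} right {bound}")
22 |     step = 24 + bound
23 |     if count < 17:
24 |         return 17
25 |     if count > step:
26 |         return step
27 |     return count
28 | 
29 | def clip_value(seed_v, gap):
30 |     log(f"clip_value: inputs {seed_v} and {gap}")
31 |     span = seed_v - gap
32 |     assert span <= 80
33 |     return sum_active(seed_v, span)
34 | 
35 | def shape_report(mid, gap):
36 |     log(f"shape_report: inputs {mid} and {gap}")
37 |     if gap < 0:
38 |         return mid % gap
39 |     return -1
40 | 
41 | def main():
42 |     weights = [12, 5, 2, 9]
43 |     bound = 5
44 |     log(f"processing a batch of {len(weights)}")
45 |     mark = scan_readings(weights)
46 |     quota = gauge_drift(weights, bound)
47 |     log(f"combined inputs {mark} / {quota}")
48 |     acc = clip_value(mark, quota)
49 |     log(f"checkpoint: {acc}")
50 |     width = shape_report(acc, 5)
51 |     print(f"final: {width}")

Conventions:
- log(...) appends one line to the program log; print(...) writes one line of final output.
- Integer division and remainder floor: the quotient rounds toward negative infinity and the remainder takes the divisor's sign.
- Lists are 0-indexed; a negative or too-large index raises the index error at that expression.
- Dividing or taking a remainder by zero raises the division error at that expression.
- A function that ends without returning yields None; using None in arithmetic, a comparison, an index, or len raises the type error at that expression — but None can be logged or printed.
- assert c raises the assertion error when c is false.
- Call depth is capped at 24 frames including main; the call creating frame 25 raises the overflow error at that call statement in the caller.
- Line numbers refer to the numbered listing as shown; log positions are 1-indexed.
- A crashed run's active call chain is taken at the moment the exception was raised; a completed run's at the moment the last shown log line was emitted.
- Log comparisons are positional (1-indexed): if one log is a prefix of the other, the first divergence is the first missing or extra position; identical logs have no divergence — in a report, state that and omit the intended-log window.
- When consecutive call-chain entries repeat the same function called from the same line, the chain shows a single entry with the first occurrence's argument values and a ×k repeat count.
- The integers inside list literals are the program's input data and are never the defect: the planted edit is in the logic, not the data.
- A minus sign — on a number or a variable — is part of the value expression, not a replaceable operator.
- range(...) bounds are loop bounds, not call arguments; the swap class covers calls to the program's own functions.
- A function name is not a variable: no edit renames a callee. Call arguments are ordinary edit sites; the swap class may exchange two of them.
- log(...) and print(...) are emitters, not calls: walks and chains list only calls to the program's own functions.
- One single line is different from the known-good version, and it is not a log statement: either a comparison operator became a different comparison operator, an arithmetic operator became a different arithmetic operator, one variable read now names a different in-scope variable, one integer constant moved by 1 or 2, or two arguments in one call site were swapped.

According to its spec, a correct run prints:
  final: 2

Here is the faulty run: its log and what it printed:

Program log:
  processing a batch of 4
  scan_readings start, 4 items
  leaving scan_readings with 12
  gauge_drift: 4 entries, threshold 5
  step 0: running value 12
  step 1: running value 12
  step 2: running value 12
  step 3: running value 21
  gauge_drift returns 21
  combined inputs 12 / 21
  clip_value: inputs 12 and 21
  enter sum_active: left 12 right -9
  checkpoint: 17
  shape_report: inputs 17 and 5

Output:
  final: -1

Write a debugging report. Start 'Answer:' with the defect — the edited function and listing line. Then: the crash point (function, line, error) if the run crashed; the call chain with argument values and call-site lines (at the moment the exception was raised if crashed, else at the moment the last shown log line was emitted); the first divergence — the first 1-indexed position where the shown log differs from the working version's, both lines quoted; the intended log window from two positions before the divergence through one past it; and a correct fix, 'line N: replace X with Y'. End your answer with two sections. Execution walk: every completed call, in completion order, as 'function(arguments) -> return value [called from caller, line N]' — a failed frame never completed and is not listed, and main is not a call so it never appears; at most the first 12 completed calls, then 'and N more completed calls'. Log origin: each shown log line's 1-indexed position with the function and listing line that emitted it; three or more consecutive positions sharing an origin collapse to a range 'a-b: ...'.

Answer: the defect is in shape_report at line 37.
Key fact: No log line changed; the fault shows up purely in the output.
Call chain: main -> shape_report(17, 5) (called at line 50).
First divergence: none — the logs agree in full.
Execution walk:
  scan_readings([12, 5, 2, 9]) -> 12  [called from main, line 45]
  gauge_drift([12, 5, 2, 9], 5) -> 21  [called from main, line 46]
  sum_active(12, -9) -> 17  [called from clip_value, line 33]
  clip_value(12, 21) -> 17  [called from main, line 48]
  shape_report(17, 5) -> -1  [called from main, line 50]
Log line origins:
  1: emitted by main (line 44)
  2: emitted by scan_readings (line 2)
  3: emitted by scan_readings (line 7)
  4: emitted by gauge_drift (line 11)
  5-8: emitted by gauge_drift (line 16)
  9: emitted by gauge_drift (line 17)
  10: emitted by main (line 47)
  11: emitted by clip_value (line 30)
  12: emitted by sum_active (line 21)
  13: emitted by main (line 49)
  14: emitted by shape_report (line 36)
A correct fix: line 37: replace `<` with `!=`.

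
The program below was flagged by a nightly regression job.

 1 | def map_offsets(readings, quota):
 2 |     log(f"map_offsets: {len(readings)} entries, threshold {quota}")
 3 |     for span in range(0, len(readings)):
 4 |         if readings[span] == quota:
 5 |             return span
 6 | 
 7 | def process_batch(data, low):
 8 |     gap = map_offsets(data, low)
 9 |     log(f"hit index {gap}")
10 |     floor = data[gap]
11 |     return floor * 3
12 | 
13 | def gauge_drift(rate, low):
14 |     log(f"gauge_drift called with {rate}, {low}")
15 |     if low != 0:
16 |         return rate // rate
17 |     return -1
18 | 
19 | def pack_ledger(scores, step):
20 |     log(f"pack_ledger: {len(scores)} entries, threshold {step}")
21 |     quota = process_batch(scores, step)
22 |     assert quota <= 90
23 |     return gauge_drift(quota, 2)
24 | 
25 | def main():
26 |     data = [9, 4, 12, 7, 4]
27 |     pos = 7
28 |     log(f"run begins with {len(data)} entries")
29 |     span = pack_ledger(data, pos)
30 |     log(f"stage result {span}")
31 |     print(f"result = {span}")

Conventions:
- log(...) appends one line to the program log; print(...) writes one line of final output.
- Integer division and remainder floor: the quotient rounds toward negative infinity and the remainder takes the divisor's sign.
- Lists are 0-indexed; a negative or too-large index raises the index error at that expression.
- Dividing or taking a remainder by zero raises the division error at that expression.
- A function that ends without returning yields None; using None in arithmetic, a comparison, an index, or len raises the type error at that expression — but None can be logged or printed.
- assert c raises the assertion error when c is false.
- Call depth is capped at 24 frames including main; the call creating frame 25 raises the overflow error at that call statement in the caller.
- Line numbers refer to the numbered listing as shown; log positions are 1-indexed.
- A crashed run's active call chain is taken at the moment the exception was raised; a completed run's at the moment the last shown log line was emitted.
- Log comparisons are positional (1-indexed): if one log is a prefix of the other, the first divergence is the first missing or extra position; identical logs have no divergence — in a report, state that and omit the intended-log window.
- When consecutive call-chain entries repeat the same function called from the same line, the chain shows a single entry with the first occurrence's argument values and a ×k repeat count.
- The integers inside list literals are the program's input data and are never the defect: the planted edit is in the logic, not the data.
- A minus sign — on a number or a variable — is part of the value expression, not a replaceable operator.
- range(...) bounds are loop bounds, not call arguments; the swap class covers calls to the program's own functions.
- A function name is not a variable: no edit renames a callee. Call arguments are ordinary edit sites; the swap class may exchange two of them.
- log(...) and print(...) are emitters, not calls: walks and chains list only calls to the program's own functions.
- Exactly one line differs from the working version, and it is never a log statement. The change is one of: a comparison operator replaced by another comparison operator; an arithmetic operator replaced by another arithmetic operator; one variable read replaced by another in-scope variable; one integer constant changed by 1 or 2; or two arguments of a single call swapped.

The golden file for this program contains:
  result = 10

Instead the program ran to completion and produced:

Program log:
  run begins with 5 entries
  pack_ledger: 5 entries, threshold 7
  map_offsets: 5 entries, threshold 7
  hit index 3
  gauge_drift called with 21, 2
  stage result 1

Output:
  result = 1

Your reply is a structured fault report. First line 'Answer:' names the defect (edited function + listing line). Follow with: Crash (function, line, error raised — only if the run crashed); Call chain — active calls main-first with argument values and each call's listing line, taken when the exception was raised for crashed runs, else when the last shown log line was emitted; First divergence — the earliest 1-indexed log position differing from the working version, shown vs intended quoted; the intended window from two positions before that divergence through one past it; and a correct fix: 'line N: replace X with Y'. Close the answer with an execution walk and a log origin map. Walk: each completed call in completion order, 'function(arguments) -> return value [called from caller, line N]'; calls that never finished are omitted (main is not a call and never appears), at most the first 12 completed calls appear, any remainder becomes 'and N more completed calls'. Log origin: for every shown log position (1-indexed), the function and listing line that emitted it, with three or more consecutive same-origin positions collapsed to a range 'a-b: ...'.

Answer: the defect is in gauge_drift at line 16.
Key fact: Everything matches until log position 6, which reads 'stage result 1' in place of 'stage result 10'.
Call chain: main.
First divergence: position 6 — shown 'stage result 1', intended 'stage result 10'.
Intended log window:
  4: hit index 3
  5: gauge_drift called with 21, 2
  6: stage result 10
Execution walk:
  map_offsets([9, 4, 12, 7, 4], 7) -> 3  [called from process_batch, line 8]
  process_batch([9, 4, 12, 7, 4], 7) -> 21  [called from pack_ledger, line 21]
  gauge_drift(21, 2) -> 1  [called from pack_ledger, line 23]
  pack_ledger([9, 4, 12, 7, 4], 7) -> 1  [called from main, line 29]
Log origin:
  1: from main, line 28
  2: from pack_ledger, line 20
  3: from map_offsets, line 2
  4: from process_batch, line 9
  5: from gauge_drift, line 14
  6: from main, line 30
A correct fix: line 16: replace `rate // rate` with `rate // low`.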